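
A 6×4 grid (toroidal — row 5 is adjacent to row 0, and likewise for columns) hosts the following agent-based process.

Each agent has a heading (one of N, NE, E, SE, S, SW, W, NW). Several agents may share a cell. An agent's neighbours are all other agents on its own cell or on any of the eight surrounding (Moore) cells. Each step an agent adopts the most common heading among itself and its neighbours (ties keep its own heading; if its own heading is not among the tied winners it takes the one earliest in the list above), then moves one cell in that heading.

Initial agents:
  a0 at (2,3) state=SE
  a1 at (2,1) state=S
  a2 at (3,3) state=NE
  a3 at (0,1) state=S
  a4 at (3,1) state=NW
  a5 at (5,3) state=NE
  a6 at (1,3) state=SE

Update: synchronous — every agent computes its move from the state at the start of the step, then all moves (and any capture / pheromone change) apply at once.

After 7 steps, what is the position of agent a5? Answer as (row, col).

t=1: a0@(3,0):SE a1@(3,1):S a2@(2,0):NE a3@(1,1):S a4@(2,0):NW a5@(4,0):NE a6@(2,0):SE
t=2: a0@(4,1):SE a1@(2,2):NE a2@(3,1):SE a3@(2,1):S a4@(3,1):SE a5@(3,1):NE a6@(3,1):SE
t=3: a0@(5,2):SE a1@(3,3):SE a2@(4,2):SE a3@(3,2):SE a4@(4,2):SE a5@(4,2):SE a6@(4,2):SE
t=4: a0@(0,3):SE a1@(4,0):SE a2@(5,3):SE a3@(4,3):SE a4@(5,3):SE a5@(5,3):SE a6@(5,3):SE
t=5: a0@(1,0):SE a1@(5,1):SE a2@(0,0):SE a3@(5,0):SE a4@(0,0):SE a5@(0,0):SE a6@(0,0):SE
t=6: a0@(2,1):SE a1@(0,2):SE a2@(1,1):SE a3@(0,1):SE a4@(1,1):SE a5@(1,1):SE a6@(1,1):SE
t=7: a0@(3,2):SE a1@(1,3):SE a2@(2,2):SE a3@(1,2):SE a4@(2,2):SE a5@(2,2):SE a6@(2,2):SE

(2, 2)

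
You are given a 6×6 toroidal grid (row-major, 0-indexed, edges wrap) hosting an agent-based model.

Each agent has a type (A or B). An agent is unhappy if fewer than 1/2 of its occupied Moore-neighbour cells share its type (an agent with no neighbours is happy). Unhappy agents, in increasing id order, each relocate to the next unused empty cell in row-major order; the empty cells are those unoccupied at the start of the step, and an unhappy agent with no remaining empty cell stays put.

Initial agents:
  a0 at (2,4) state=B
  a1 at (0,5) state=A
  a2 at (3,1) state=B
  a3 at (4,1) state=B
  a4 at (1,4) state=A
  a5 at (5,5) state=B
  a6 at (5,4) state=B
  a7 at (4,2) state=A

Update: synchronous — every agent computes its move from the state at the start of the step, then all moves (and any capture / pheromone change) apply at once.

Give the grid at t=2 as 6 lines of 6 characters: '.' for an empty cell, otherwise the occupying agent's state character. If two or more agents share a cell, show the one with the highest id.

BAA...
....A.
......
.B....
.B....
....BB

t=1: a0@(0,0):B a1@(0,1):A a2@(3,1):B a3@(4,1):B a4@(1,4):A a5@(5,5):B a6@(5,4):B a7@(0,2):A
t=2: (unchanged — steady state)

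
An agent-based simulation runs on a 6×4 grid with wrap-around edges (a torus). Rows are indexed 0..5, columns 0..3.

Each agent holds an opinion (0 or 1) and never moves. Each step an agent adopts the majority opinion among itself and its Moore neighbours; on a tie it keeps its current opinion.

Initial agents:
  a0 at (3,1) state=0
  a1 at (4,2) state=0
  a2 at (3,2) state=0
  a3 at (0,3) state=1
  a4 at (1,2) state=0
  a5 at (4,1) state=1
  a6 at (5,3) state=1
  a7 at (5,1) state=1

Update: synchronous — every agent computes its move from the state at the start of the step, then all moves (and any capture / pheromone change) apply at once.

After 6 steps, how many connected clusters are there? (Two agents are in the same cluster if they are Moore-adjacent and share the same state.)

3

t=1: a0@(3,1):0 a1@(4,2):0 a2@(3,2):0 a3@(0,3):1 a4@(1,2):0 a5@(4,1):0 a6@(5,3):1 a7@(5,1):1
t=2: a0@(3,1):0 a1@(4,2):0 a2@(3,2):0 a3@(0,3):1 a4@(1,2):0 a5@(4,1):0 a6@(5,3):1 a7@(5,1):0
t=3: (unchanged — steady state)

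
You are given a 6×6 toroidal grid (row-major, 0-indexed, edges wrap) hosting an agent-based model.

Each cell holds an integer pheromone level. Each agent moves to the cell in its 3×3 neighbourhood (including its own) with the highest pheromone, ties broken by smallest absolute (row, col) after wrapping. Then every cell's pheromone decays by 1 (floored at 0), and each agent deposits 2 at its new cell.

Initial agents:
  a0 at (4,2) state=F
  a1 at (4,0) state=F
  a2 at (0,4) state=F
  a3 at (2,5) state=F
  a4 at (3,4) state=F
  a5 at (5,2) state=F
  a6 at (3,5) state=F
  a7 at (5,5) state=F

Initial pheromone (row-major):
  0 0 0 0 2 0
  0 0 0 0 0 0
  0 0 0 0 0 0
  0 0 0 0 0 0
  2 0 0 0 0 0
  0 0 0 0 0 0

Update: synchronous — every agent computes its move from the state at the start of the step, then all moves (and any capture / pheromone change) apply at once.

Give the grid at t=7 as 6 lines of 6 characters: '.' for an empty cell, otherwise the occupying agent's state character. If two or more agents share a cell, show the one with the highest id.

t=1: a0@(3,1) a1@(4,0) a2@(0,4) a3@(1,0) a4@(2,3) a5@(0,1) a6@(4,0) a7@(0,4) | pheromone: 0 2 0 0 5 0 / 2 0 0 0 0 0 / 0 0 0 2 0 0 / 0 2 0 0 0 0 / 5 0 0 0 0 0 / 0 0 0 0 0 0
t=2: a0@(4,0) a1@(4,0) a2@(0,4) a3@(0,1) a4@(2,3) a5@(0,1) a6@(4,0) a7@(0,4) | pheromone: 0 5 0 0 8 0 / 1 0 0 0 0 0 / 0 0 0 3 0 0 / 0 1 0 0 0 0 / 10 0 0 0 0 0 / 0 0 0 0 0 0
t=3: a0@(4,0) a1@(4,0) a2@(0,4) a3@(0,1) a4@(2,3) a5@(0,1) a6@(4,0) a7@(0,4) | pheromone: 0 8 0 0 11 0 / 0 0 0 0 0 0 / 0 0 0 4 0 0 / 0 0 0 0 0 0 / 15 0 0 0 0 0 / 0 0 0 0 0 0
t=4: a0@(4,0) a1@(4,0) a2@(0,4) a3@(0,1) a4@(2,3) a5@(0,1) a6@(4,0) a7@(0,4) | pheromone: 0 11 0 0 14 0 / 0 0 0 0 0 0 / 0 0 0 5 0 0 / 0 0 0 0 0 0 / 20 0 0 0 0 0 / 0 0 0 0 0 0
t=5: a0@(4,0) a1@(4,0) a2@(0,4) a3@(0,1) a4@(2,3) a5@(0,1) a6@(4,0) a7@(0,4) | pheromone: 0 14 0 0 17 0 / 0 0 0 0 0 0 / 0 0 0 6 0 0 / 0 0 0 0 0 0 / 25 0 0 0 0 0 / 0 0 0 0 0 0
t=6: a0@(4,0) a1@(4,0) a2@(0,4) a3@(0,1) a4@(2,3) a5@(0,1) a6@(4,0) a7@(0,4) | pheromone: 0 17 0 0 20 0 / 0 0 0 0 0 0 / 0 0 0 7 0 0 / 0 0 0 0 0 0 / 30 0 0 0 0 0 / 0 0 0 0 0 0
t=7: a0@(4,0) a1@(4,0) a2@(0,4) a3@(0,1) a4@(2,3) a5@(0,1) a6@(4,0) a7@(0,4) | pheromone: 0 20 0 0 23 0 / 0 0 0 0 0 0 / 0 0 0 8 0 0 / 0 0 0 0 0 0 / 35 0 0 0 0 0 / 0 0 0 0 0 0

.F..F.
......
...F..
......
F.....
......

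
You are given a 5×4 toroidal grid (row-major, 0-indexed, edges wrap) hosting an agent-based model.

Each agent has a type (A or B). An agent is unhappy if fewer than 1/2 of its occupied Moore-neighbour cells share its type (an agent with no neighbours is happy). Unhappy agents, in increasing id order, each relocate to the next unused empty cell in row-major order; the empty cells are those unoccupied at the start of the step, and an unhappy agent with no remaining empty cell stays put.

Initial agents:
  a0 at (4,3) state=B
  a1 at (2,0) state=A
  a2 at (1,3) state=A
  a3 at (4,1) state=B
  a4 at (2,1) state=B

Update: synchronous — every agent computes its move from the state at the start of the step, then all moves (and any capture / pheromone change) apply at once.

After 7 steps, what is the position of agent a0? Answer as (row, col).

t=1: a0@(4,3):B a1@(2,0):A a2@(1,3):A a3@(4,1):B a4@(0,0):B
t=2: (unchanged — steady state)

(4, 3)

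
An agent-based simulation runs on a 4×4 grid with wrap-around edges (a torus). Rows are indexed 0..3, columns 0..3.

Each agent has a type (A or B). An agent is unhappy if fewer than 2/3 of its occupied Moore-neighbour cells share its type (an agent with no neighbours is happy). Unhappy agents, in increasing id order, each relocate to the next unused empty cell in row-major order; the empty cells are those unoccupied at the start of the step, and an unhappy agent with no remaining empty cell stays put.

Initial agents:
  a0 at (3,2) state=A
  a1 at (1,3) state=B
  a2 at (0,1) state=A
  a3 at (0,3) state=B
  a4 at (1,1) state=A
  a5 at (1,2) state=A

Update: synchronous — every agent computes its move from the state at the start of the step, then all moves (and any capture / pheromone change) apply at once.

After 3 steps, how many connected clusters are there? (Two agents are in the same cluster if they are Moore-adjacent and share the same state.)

t=1: a0@(0,0):A a1@(0,2):B a2@(0,1):A a3@(1,0):B a4@(1,1):A a5@(2,0):A
t=2: a0@(0,0):A a1@(0,3):B a2@(1,2):A a3@(1,3):B a4@(2,1):A a5@(2,2):A
t=3: a0@(0,1):A a1@(0,2):B a2@(1,0):A a3@(1,1):B a4@(2,1):A a5@(2,2):A

2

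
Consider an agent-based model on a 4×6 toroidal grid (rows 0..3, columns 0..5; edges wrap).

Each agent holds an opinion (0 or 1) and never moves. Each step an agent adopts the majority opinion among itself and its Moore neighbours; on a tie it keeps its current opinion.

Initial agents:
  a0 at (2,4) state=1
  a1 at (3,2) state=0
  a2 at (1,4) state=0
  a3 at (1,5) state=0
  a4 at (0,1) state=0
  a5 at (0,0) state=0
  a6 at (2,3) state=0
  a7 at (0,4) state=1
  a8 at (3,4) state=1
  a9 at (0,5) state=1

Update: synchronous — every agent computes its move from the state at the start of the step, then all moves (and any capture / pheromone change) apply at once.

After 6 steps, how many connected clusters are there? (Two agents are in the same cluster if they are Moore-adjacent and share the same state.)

2

t=1: a0@(2,4):0 a1@(3,2):0 a2@(1,4):0 a3@(1,5):0 a4@(0,1):0 a5@(0,0):0 a6@(2,3):0 a7@(0,4):1 a8@(3,4):1 a9@(0,5):1
t=2: (unchanged — steady state)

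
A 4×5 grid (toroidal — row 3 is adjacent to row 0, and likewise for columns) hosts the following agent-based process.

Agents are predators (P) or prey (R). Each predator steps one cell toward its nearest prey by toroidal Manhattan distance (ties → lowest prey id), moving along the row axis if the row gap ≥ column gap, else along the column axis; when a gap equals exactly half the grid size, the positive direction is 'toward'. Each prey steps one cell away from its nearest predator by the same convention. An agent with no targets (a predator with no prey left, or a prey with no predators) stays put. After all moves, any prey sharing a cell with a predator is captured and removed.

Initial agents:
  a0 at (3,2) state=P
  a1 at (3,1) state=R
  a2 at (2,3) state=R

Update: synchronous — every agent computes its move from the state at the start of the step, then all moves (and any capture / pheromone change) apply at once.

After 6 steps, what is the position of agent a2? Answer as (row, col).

t=1: a0@(3,1):P a1@(3,0):R a2@(1,3):R
t=2: a0@(3,0):P a1@(3,4):R a2@(0,3):R
t=3: a0@(3,4):P a1@(3,3):R a2@(0,2):R
t=4: a0@(3,3):P a1@(3,2):R a2@(0,1):R
t=5: a0@(3,2):P a1@(3,1):R a2@(0,0):R
t=6: a0@(3,1):P a1@(3,0):R a2@(0,4):R

(0, 4)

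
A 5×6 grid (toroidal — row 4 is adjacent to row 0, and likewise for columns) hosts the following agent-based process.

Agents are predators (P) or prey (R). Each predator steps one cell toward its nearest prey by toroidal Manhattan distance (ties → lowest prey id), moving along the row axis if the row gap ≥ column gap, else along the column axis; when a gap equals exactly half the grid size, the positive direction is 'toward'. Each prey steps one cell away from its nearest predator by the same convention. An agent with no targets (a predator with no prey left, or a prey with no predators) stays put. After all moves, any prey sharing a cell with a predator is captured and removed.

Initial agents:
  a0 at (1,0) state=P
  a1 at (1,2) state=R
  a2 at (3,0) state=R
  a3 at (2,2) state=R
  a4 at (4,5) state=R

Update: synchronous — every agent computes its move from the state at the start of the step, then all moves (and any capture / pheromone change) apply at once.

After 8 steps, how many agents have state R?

4

t=1: a0@(1,1):P a1@(1,3):R a2@(4,0):R a3@(2,3):R a4@(3,5):R
t=2: a0@(1,2):P a1@(1,4):R a2@(3,0):R a3@(2,4):R a4@(4,5):R
t=3: a0@(1,3):P a1@(1,5):R a2@(4,0):R a3@(2,5):R a4@(4,4):R
t=4: a0@(1,4):P a1@(1,0):R a2@(4,5):R a3@(2,0):R a4@(3,4):R
t=5: a0@(1,5):P a1@(1,1):R a2@(3,5):R a3@(2,1):R a4@(4,4):R
t=6: a0@(1,0):P a1@(1,2):R a2@(4,5):R a3@(2,2):R a4@(3,4):R
t=7: a0@(1,1):P a1@(1,3):R a2@(3,5):R a3@(2,3):R a4@(4,4):R
t=8: a0@(1,2):P a1@(1,4):R a2@(4,5):R a3@(2,4):R a4@(4,3):R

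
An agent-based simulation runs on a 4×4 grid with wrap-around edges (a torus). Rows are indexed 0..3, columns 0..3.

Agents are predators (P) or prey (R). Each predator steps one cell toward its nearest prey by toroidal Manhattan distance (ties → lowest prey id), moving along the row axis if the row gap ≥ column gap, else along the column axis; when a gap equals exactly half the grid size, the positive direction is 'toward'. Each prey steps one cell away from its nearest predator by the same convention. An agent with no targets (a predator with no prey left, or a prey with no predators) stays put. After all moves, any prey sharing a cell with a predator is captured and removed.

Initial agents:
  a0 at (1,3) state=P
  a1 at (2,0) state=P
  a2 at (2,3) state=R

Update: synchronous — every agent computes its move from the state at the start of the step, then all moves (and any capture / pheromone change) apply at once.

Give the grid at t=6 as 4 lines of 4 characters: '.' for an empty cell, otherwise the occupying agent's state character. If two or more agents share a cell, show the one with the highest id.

t=1: a0@(2,3):P a1@(2,3):P a2@(3,3):R
t=2: a0@(3,3):P a1@(3,3):P a2@(0,3):R
t=3: a0@(0,3):P a1@(0,3):P a2@(1,3):R
t=4: a0@(1,3):P a1@(1,3):P a2@(2,3):R
t=5: a0@(2,3):P a1@(2,3):P a2@(3,3):R
t=6: a0@(3,3):P a1@(3,3):P a2@(0,3):R

...R
....
....
...P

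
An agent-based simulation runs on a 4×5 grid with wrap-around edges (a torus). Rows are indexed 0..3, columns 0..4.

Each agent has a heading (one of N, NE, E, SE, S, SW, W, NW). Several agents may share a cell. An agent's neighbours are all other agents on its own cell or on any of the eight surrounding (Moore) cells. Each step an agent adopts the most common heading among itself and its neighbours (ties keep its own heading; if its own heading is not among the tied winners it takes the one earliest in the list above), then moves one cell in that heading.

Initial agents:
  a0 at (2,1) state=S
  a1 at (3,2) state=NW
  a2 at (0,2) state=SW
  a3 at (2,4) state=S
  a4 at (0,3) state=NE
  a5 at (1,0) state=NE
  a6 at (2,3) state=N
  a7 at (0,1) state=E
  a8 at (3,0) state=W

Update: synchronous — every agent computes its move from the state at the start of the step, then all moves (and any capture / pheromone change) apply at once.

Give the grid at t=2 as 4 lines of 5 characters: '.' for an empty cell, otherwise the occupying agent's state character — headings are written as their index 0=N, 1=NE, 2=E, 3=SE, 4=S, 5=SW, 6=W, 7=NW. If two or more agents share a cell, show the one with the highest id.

.4.24
4....
.4...
44...

t=1: a0@(3,1):S a1@(2,1):NW a2@(1,1):SW a3@(3,4):S a4@(3,4):NE a5@(2,0):S a6@(1,3):N a7@(0,2):E a8@(0,0):S
t=2: a0@(0,1):S a1@(3,1):S a2@(2,1):S a3@(0,4):S a4@(0,4):S a5@(3,0):S a6@(0,3):N a7@(0,3):E a8@(1,0):S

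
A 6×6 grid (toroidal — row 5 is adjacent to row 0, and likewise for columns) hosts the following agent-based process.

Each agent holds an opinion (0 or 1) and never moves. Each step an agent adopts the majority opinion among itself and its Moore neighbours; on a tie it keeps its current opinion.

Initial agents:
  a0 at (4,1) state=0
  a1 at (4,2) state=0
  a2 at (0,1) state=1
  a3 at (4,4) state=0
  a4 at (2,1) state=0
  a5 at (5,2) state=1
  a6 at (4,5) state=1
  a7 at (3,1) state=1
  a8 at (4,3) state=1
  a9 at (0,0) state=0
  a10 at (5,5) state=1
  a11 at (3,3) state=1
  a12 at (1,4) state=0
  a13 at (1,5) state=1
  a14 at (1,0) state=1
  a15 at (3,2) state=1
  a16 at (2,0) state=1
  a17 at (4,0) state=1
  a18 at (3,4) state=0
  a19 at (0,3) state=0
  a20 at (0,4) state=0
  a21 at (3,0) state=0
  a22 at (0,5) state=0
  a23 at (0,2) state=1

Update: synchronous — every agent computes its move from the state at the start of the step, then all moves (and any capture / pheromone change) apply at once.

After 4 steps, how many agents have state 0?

5

t=1: a0@(4,1):1 a1@(4,2):1 a2@(0,1):1 a3@(4,4):1 a4@(2,1):1 a5@(5,2):1 a6@(4,5):1 a7@(3,1):1 a8@(4,3):1 a9@(0,0):1 a10@(5,5):0 a11@(3,3):1 a12@(1,4):0 a13@(1,5):0 a14@(1,0):1 a15@(3,2):1 a16@(2,0):1 a17@(4,0):1 a18@(3,4):1 a19@(0,3):0 a20@(0,4):0 a21@(3,0):1 a22@(0,5):0 a23@(0,2):1
t=2: a0@(4,1):1 a1@(4,2):1 a2@(0,1):1 a3@(4,4):1 a4@(2,1):1 a5@(5,2):1 a6@(4,5):1 a7@(3,1):1 a8@(4,3):1 a9@(0,0):1 a10@(5,5):1 a11@(3,3):1 a12@(1,4):0 a13@(1,5):0 a14@(1,0):1 a15@(3,2):1 a16@(2,0):1 a17@(4,0):1 a18@(3,4):1 a19@(0,3):0 a20@(0,4):0 a21@(3,0):1 a22@(0,5):0 a23@(0,2):1
t=3: (unchanged — steady state)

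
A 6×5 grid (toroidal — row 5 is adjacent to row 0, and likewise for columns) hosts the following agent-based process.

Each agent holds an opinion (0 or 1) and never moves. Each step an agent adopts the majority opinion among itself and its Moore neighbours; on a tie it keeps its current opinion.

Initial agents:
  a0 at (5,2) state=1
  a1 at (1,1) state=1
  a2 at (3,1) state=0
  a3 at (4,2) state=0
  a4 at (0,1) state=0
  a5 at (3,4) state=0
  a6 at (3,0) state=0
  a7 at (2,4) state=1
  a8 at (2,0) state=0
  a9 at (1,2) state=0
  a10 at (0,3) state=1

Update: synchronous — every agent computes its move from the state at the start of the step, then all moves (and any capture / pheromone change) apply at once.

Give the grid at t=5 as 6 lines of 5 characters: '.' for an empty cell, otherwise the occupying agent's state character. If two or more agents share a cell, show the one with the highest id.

t=1: a0@(5,2):1 a1@(1,1):0 a2@(3,1):0 a3@(4,2):0 a4@(0,1):0 a5@(3,4):0 a6@(3,0):0 a7@(2,4):0 a8@(2,0):0 a9@(1,2):0 a10@(0,3):1
t=2: (unchanged — steady state)

.0.1.
.00..
0...0
00..0
..0..
..1..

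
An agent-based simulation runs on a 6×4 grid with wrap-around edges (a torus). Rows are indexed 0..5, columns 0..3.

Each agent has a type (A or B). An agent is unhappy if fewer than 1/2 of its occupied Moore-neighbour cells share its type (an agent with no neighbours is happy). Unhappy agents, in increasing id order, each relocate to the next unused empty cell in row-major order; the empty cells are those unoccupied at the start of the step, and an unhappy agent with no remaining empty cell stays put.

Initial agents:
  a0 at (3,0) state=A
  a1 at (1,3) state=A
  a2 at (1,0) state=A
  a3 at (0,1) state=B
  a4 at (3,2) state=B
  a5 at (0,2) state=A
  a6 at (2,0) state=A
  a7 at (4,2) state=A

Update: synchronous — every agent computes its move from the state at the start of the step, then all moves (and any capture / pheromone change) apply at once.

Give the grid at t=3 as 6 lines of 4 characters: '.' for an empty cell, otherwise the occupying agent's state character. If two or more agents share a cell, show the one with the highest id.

t=1: a0@(3,0):A a1@(1,3):A a2@(1,0):A a3@(0,0):B a4@(0,3):B a5@(0,2):A a6@(2,0):A a7@(1,1):A
t=2: a0@(3,0):A a1@(1,3):A a2@(1,0):A a3@(0,1):B a4@(1,2):B a5@(0,2):A a6@(2,0):A a7@(1,1):A
t=3: a0@(3,0):A a1@(1,3):A a2@(1,0):A a3@(0,0):B a4@(0,3):B a5@(0,2):A a6@(2,0):A a7@(1,1):A

B.AB
AA.A
A...
A...
....
....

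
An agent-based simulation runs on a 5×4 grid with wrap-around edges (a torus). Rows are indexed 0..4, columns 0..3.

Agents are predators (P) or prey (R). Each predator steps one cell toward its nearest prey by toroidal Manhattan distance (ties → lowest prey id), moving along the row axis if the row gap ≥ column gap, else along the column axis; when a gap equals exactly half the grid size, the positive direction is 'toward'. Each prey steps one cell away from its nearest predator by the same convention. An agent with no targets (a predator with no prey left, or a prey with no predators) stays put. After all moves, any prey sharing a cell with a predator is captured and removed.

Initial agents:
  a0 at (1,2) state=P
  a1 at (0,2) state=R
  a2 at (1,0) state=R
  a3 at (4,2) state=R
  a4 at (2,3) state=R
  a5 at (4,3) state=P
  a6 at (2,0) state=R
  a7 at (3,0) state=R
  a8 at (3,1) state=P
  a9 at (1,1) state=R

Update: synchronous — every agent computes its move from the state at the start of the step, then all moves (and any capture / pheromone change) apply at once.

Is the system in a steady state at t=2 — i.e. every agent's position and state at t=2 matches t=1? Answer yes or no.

t=1: a0@(0,2):P a2@(1,3):R a3@(4,1):R a4@(3,3):R a5@(4,2):P a6@(1,0):R a7@(3,3):R a8@(3,0):P a9@(1,0):R
t=2: a0@(1,2):P a2@(2,3):R a3@(4,0):R a4@(3,2):R a5@(4,1):P a6@(0,0):R a7@(3,2):R a8@(3,3):P a9@(0,0):R

no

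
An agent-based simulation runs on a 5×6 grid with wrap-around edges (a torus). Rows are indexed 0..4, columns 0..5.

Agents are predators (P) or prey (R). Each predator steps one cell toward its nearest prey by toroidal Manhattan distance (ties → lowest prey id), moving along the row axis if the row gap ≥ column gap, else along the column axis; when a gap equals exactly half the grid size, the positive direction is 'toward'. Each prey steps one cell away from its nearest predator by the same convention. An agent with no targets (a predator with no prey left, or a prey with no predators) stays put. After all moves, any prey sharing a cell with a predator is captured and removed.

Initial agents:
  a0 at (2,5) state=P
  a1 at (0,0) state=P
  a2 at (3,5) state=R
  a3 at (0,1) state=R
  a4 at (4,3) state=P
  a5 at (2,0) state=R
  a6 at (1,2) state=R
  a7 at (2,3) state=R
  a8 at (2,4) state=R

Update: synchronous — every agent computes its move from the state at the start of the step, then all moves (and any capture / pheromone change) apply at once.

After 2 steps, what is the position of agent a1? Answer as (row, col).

(0, 2)

t=1: a0@(3,5):P a1@(0,1):P a2@(4,5):R a3@(0,2):R a4@(3,3):P a5@(2,1):R a6@(1,3):R a7@(2,2):R a8@(2,3):R
t=2: a0@(4,5):P a1@(0,2):P a2@(0,5):R a3@(0,3):R a4@(2,3):P a5@(3,1):R a6@(0,3):R a7@(1,2):R a8@(1,3):R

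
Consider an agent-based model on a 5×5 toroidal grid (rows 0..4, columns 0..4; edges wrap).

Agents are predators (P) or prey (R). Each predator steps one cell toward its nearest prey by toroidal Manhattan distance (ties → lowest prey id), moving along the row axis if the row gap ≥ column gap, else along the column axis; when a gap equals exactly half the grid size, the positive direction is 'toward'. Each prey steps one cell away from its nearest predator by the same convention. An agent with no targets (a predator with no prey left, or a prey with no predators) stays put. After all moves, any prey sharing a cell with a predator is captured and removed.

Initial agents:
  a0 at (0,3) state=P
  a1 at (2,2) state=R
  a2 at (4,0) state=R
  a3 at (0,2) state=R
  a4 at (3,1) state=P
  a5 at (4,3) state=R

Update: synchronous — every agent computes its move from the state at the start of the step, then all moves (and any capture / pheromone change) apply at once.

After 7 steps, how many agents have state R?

4

t=1: a0@(0,2):P a1@(1,2):R a2@(0,0):R a3@(0,1):R a4@(2,1):P a5@(3,3):R
t=2: a0@(1,2):P a1@(2,2):R a2@(0,4):R a3@(0,0):R a4@(1,1):P a5@(2,3):R
t=3: a0@(2,2):P a1@(3,2):R a2@(0,0):R a3@(4,0):R a4@(2,1):P a5@(3,3):R
t=4: a0@(3,2):P a1@(4,2):R a2@(4,0):R a3@(0,0):R a4@(3,1):P a5@(4,3):R
t=5: a0@(4,2):P a1@(0,2):R a2@(0,0):R a3@(1,0):R a4@(4,1):P a5@(0,3):R
t=6: a0@(0,2):P a1@(1,2):R a2@(1,0):R a3@(2,0):R a4@(0,1):P a5@(1,3):R
t=7: a0@(1,2):P a1@(2,2):R a2@(2,0):R a3@(3,0):R a4@(1,1):P a5@(2,3):R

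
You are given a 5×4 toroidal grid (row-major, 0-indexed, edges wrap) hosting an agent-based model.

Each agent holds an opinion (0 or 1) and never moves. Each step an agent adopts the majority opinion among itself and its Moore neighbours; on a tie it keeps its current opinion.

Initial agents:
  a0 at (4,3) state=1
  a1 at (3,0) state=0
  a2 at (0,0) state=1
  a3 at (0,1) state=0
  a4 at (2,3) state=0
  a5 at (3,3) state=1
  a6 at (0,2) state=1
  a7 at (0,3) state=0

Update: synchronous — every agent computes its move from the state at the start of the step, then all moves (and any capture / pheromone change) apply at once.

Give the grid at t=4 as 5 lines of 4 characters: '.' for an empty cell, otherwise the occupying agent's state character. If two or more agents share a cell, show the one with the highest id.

1111
....
...0
0..1
...1

t=1: a0@(4,3):1 a1@(3,0):0 a2@(0,0):1 a3@(0,1):1 a4@(2,3):0 a5@(3,3):1 a6@(0,2):1 a7@(0,3):1
t=2: (unchanged — steady state)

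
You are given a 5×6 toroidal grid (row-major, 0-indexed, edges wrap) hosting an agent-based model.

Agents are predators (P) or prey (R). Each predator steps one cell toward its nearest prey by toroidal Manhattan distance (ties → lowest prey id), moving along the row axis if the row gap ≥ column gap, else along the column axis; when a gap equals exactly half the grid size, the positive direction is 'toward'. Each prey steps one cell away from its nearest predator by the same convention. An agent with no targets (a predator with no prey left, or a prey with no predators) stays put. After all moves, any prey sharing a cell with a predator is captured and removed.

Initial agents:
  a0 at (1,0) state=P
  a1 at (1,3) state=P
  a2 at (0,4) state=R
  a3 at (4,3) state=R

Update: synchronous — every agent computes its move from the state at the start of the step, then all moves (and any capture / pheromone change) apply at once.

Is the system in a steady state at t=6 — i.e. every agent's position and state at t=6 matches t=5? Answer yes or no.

t=1: a0@(1,5):P a1@(0,3):P a2@(4,4):R a3@(3,3):R
t=2: a0@(0,5):P a1@(4,3):P a2@(3,4):R a3@(2,3):R
t=3: a0@(4,5):P a1@(3,3):P a2@(2,4):R a3@(1,3):R
t=4: a0@(3,5):P a1@(2,3):P a2@(1,4):R a3@(0,3):R
t=5: a0@(2,5):P a1@(1,3):P a2@(0,4):R a3@(4,3):R
t=6: a0@(1,5):P a1@(0,3):P a2@(4,4):R a3@(3,3):R

no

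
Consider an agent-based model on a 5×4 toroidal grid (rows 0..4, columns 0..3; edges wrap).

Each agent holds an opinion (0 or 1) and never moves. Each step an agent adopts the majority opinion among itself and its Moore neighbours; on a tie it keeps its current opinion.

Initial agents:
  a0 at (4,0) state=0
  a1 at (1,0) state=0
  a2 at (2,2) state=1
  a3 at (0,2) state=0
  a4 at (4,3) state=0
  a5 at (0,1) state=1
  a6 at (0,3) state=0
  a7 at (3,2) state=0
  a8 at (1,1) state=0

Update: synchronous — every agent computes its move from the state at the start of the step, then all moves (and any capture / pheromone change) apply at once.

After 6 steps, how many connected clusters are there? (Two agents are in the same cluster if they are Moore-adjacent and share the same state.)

1

t=1: a0@(4,0):0 a1@(1,0):0 a2@(2,2):0 a3@(0,2):0 a4@(4,3):0 a5@(0,1):0 a6@(0,3):0 a7@(3,2):0 a8@(1,1):0
t=2: (unchanged — steady state)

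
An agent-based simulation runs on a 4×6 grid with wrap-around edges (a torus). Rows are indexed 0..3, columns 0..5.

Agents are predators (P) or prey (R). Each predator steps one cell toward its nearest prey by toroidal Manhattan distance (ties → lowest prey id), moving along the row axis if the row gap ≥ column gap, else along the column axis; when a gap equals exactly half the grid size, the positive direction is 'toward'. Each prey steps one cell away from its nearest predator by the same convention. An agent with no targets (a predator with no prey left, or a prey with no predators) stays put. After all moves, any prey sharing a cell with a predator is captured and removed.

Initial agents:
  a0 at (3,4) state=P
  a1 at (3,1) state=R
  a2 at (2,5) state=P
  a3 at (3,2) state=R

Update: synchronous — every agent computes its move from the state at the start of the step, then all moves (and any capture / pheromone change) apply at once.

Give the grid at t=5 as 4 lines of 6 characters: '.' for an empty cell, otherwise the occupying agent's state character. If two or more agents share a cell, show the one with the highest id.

t=1: a0@(3,3):P a1@(3,0):R a2@(2,0):P a3@(3,1):R
t=2: a0@(3,2):P a1@(0,0):R a2@(3,0):P
t=3: a0@(3,1):P a1@(1,0):R a2@(0,0):P
t=4: a0@(0,1):P a1@(2,0):R a2@(1,0):P
t=5: a0@(1,1):P a1@(3,0):R a2@(2,0):P

......
.P....
P.....
R.....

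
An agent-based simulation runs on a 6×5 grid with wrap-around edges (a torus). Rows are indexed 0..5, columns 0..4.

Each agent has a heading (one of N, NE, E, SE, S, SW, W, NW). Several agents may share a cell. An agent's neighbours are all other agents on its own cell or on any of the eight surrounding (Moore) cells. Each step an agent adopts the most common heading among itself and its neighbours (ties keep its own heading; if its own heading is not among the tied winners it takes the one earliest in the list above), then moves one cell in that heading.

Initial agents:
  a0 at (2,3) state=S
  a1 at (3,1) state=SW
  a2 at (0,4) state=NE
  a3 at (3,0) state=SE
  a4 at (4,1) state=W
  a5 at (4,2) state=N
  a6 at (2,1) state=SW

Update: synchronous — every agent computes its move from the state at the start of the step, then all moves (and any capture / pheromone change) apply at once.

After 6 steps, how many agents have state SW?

7

t=1: a0@(3,3):S a1@(4,0):SW a2@(5,0):NE a3@(4,4):SW a4@(4,0):W a5@(3,2):N a6@(3,0):SW
t=2: a0@(4,3):S a1@(5,4):SW a2@(0,4):SW a3@(5,3):SW a4@(5,4):SW a5@(2,2):N a6@(4,4):SW
t=3: a0@(5,2):SW a1@(0,3):SW a2@(1,3):SW a3@(0,2):SW a4@(0,3):SW a5@(1,2):N a6@(5,3):SW
t=4: a0@(0,1):SW a1@(1,2):SW a2@(2,2):SW a3@(1,1):SW a4@(1,2):SW a5@(2,1):SW a6@(0,2):SW
t=5: a0@(1,0):SW a1@(2,1):SW a2@(3,1):SW a3@(2,0):SW a4@(2,1):SW a5@(3,0):SW a6@(1,1):SW
t=6: a0@(2,4):SW a1@(3,0):SW a2@(4,0):SW a3@(3,4):SW a4@(3,0):SW a5@(4,4):SW a6@(2,0):SW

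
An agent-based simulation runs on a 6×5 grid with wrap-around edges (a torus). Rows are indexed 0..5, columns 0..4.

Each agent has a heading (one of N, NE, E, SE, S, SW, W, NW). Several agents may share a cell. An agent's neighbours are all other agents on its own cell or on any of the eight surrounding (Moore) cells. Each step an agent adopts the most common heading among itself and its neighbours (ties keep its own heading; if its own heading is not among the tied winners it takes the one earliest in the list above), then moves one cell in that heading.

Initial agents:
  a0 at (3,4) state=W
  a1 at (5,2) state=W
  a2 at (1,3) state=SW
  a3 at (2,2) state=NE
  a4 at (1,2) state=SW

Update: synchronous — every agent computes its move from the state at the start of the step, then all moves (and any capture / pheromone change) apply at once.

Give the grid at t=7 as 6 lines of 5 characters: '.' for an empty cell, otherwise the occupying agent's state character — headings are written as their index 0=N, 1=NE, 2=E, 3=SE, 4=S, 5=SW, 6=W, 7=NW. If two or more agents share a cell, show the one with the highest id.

t=1: a0@(3,3):W a1@(5,1):W a2@(2,2):SW a3@(3,1):SW a4@(2,1):SW
t=2: a0@(3,2):W a1@(5,0):W a2@(3,1):SW a3@(4,0):SW a4@(3,0):SW
t=3: a0@(3,1):W a1@(5,4):W a2@(4,0):SW a3@(5,4):SW a4@(4,4):SW
t=4: a0@(3,0):W a1@(0,3):SW a2@(5,4):SW a3@(0,3):SW a4@(5,3):SW
t=5: a0@(3,4):W a1@(1,2):SW a2@(0,3):SW a3@(1,2):SW a4@(0,2):SW
t=6: a0@(3,3):W a1@(2,1):SW a2@(1,2):SW a3@(2,1):SW a4@(1,1):SW
t=7: a0@(3,2):W a1@(3,0):SW a2@(2,1):SW a3@(3,0):SW a4@(2,0):SW

.....
.....
55...
5.6..
.....
.....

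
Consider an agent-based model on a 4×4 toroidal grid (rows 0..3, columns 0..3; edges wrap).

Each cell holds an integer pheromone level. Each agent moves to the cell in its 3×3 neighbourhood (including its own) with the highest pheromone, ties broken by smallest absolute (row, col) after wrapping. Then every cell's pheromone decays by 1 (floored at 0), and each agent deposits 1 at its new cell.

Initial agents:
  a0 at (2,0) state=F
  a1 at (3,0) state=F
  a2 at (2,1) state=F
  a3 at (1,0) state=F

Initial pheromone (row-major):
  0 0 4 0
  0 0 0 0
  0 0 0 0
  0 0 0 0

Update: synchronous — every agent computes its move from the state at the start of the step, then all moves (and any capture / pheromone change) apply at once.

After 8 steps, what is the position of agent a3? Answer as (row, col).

t=1: a0@(1,0) a1@(0,0) a2@(1,0) a3@(0,0) | pheromone: 2 0 3 0 / 2 0 0 0 / 0 0 0 0 / 0 0 0 0
t=2: a0@(0,0) a1@(0,0) a2@(0,0) a3@(0,0) | pheromone: 5 0 2 0 / 1 0 0 0 / 0 0 0 0 / 0 0 0 0
t=3: a0@(0,0) a1@(0,0) a2@(0,0) a3@(0,0) | pheromone: 8 0 1 0 / 0 0 0 0 / 0 0 0 0 / 0 0 0 0
t=4: a0@(0,0) a1@(0,0) a2@(0,0) a3@(0,0) | pheromone: 11 0 0 0 / 0 0 0 0 / 0 0 0 0 / 0 0 0 0
t=5: a0@(0,0) a1@(0,0) a2@(0,0) a3@(0,0) | pheromone: 14 0 0 0 / 0 0 0 0 / 0 0 0 0 / 0 0 0 0
t=6: a0@(0,0) a1@(0,0) a2@(0,0) a3@(0,0) | pheromone: 17 0 0 0 / 0 0 0 0 / 0 0 0 0 / 0 0 0 0
t=7: a0@(0,0) a1@(0,0) a2@(0,0) a3@(0,0) | pheromone: 20 0 0 0 / 0 0 0 0 / 0 0 0 0 / 0 0 0 0
t=8: a0@(0,0) a1@(0,0) a2@(0,0) a3@(0,0) | pheromone: 23 0 0 0 / 0 0 0 0 / 0 0 0 0 / 0 0 0 0

(0, 0)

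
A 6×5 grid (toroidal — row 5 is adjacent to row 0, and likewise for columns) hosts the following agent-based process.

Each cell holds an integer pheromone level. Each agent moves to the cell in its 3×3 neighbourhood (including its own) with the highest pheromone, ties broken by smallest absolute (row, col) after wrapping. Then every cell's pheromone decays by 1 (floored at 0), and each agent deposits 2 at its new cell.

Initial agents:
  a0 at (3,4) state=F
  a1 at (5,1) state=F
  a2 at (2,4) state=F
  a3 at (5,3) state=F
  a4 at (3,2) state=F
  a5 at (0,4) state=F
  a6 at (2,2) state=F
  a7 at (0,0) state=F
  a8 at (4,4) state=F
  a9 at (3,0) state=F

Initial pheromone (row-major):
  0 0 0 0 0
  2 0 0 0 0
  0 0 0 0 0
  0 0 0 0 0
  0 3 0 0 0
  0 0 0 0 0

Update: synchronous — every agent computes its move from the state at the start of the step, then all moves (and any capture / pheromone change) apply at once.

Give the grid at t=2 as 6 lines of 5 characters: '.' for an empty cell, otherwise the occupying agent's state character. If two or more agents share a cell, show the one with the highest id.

t=1: a0@(2,0) a1@(4,1) a2@(1,0) a3@(0,2) a4@(4,1) a5@(1,0) a6@(1,1) a7@(1,0) a8@(3,0) a9@(4,1) | pheromone: 0 0 2 0 0 / 7 2 0 0 0 / 2 0 0 0 0 / 2 0 0 0 0 / 0 8 0 0 0 / 0 0 0 0 0
t=2: a0@(1,0) a1@(4,1) a2@(1,0) a3@(0,2) a4@(4,1) a5@(1,0) a6@(1,0) a7@(1,0) a8@(4,1) a9@(4,1) | pheromone: 0 0 3 0 0 / 16 1 0 0 0 / 1 0 0 0 0 / 1 0 0 0 0 / 0 15 0 0 0 / 0 0 0 0 0

..F..
F....
.....
.....
.F...
.....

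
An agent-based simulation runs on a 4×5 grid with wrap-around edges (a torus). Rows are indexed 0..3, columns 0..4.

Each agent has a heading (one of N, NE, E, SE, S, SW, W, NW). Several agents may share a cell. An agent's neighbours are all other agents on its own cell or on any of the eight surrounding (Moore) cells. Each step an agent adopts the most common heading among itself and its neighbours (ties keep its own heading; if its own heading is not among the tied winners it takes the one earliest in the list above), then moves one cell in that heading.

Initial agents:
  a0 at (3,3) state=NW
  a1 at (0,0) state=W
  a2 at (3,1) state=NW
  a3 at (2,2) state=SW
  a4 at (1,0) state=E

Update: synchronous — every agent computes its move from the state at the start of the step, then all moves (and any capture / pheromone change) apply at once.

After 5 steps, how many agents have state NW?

t=1: a0@(2,2):NW a1@(0,4):W a2@(2,0):NW a3@(1,1):NW a4@(1,1):E
t=2: a0@(1,1):NW a1@(0,3):W a2@(1,4):NW a3@(0,0):NW a4@(0,0):NW
t=3: a0@(0,0):NW a1@(0,2):W a2@(0,3):NW a3@(3,4):NW a4@(3,4):NW
t=4: a0@(3,4):NW a1@(0,1):W a2@(3,2):NW a3@(2,3):NW a4@(2,3):NW
t=5: a0@(2,3):NW a1@(0,0):W a2@(2,1):NW a3@(1,2):NW a4@(1,2):NW

4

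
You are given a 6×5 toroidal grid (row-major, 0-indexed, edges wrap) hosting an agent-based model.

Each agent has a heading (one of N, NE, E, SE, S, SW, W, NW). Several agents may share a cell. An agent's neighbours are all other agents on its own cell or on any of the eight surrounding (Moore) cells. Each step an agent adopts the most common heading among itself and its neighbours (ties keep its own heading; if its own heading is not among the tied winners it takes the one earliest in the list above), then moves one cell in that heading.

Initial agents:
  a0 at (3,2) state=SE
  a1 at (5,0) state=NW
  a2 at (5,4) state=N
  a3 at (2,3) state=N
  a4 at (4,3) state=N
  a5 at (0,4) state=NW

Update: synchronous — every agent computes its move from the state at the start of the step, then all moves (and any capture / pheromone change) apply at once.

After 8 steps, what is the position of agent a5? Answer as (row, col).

(4, 1)

t=1: a0@(2,2):N a1@(4,4):NW a2@(4,4):N a3@(1,3):N a4@(3,3):N a5@(5,3):NW
t=2: a0@(1,2):N a1@(3,3):NW a2@(3,4):N a3@(0,3):N a4@(2,3):N a5@(4,2):NW
t=3: a0@(0,2):N a1@(2,2):NW a2@(2,4):N a3@(5,3):N a4@(1,3):N a5@(3,1):NW
t=4: a0@(5,2):N a1@(1,1):NW a2@(1,4):N a3@(4,3):N a4@(0,3):N a5@(2,0):NW
t=5: a0@(4,2):N a1@(0,0):NW a2@(0,4):N a3@(3,3):N a4@(5,3):N a5@(1,4):NW
t=6: a0@(3,2):N a1@(5,4):NW a2@(5,4):N a3@(2,3):N a4@(4,3):N a5@(0,3):NW
t=7: a0@(2,2):N a1@(4,3):NW a2@(4,4):N a3@(1,3):N a4@(3,3):N a5@(5,2):NW
t=8: a0@(1,2):N a1@(3,2):NW a2@(3,4):N a3@(0,3):N a4@(2,3):N a5@(4,1):NW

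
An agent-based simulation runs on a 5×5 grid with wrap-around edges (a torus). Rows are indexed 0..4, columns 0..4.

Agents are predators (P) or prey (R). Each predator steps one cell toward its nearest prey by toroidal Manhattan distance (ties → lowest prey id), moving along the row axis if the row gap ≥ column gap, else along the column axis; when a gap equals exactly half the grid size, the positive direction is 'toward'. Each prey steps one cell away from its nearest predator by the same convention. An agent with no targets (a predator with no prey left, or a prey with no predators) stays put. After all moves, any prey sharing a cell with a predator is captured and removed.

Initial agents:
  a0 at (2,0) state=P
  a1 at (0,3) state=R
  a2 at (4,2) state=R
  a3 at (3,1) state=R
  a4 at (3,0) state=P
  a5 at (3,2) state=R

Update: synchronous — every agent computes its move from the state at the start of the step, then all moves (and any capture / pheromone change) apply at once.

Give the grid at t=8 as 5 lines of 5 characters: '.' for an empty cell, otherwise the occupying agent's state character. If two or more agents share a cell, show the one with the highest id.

t=1: a0@(3,0):P a1@(4,3):R a2@(4,3):R a3@(3,2):R a4@(3,1):P a5@(3,3):R
t=2: a0@(3,1):P a1@(4,2):R a2@(4,2):R a3@(3,3):R a4@(3,2):P
t=3: a0@(4,1):P a1@(0,2):R a2@(0,2):R a3@(3,4):R a4@(4,2):P
t=4: a0@(0,1):P a1@(1,2):R a2@(1,2):R a3@(3,3):R a4@(0,2):P
t=5: a0@(1,1):P a1@(2,2):R a2@(2,2):R a3@(2,3):R a4@(1,2):P
t=6: a0@(2,1):P a1@(3,2):R a2@(3,2):R a3@(3,3):R a4@(2,2):P
t=7: a0@(3,1):P a1@(4,2):R a2@(4,2):R a3@(4,3):R a4@(3,2):P
t=8: a0@(4,1):P a1@(0,2):R a2@(0,2):R a3@(0,3):R a4@(4,2):P

..RR.
.....
.....
.....
.PP..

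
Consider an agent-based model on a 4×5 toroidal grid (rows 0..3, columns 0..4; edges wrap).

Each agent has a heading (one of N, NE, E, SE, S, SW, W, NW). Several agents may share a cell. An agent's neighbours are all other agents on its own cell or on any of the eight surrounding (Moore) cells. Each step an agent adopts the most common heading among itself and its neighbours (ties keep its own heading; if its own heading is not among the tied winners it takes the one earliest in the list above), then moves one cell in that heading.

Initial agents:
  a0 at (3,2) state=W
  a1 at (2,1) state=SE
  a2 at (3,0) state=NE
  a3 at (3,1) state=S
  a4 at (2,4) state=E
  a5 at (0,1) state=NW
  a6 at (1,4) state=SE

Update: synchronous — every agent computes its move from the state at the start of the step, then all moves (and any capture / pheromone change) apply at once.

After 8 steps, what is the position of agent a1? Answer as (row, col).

(2, 4)

t=1: a0@(3,1):W a1@(3,2):SE a2@(2,1):NE a3@(0,1):S a4@(2,0):E a5@(3,0):NW a6@(2,0):SE
t=2: a0@(0,2):SE a1@(0,3):SE a2@(3,2):SE a3@(1,1):S a4@(2,1):E a5@(2,4):NW a6@(3,1):SE
t=3: a0@(1,3):SE a1@(1,4):SE a2@(0,3):SE a3@(2,1):S a4@(3,2):SE a5@(1,3):NW a6@(0,2):SE
t=4: a0@(2,4):SE a1@(2,0):SE a2@(1,4):SE a3@(3,1):S a4@(0,3):SE a5@(2,4):SE a6@(1,3):SE
t=5: a0@(3,0):SE a1@(3,1):SE a2@(2,0):SE a3@(0,1):S a4@(1,4):SE a5@(3,0):SE a6@(2,4):SE
t=6: a0@(0,1):SE a1@(0,2):SE a2@(3,1):SE a3@(1,2):SE a4@(2,0):SE a5@(0,1):SE a6@(3,0):SE
t=7: a0@(1,2):SE a1@(1,3):SE a2@(0,2):SE a3@(2,3):SE a4@(3,1):SE a5@(1,2):SE a6@(0,1):SE
t=8: a0@(2,3):SE a1@(2,4):SE a2@(1,3):SE a3@(3,4):SE a4@(0,2):SE a5@(2,3):SE a6@(1,2):SE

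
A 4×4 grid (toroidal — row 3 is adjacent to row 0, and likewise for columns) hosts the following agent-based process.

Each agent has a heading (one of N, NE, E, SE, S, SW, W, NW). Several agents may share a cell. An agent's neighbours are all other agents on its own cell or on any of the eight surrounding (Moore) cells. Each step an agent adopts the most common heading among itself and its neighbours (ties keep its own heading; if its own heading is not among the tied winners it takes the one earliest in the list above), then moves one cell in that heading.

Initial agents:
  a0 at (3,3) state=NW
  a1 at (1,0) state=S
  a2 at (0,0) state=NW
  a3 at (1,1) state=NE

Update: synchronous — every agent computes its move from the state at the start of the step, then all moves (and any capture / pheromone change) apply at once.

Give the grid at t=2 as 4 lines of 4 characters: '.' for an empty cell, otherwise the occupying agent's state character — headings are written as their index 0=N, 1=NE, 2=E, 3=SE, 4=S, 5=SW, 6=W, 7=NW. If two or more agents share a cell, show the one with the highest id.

t=1: a0@(2,2):NW a1@(2,0):S a2@(3,3):NW a3@(0,2):NE
t=2: a0@(1,1):NW a1@(3,0):S a2@(2,2):NW a3@(3,3):NE

....
.7..
..7.
4..1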